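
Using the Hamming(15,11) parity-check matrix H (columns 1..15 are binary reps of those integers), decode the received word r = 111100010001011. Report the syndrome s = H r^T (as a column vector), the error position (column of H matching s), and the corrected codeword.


s = (0, 0, 0, 1)^T, error position = 1, corrected codeword c = 011100010001011

Compute s = H r^T mod 2 one row at a time:
  s_1 = 1 + 0 + 0 + 0 + 1 + 0 + 1 + 1 = 4 ≡ 0 (mod 2).
  s_2 = 1 + 0 + 0 + 0 + 1 + 0 + 1 + 1 = 4 ≡ 0 (mod 2).
  s_3 = 1 + 1 + 0 + 0 + 0 + 0 + 1 + 1 = 4 ≡ 0 (mod 2).
  s_4 = 1 + 1 + 0 + 0 + 0 + 0 + 0 + 1 = 3 ≡ 1 (mod 2).
s = (0, 0, 0, 1)^T — this equals column 1 of H (binary 0001), so error is at position 1.
Correct: flip bit 1 of r = 111100010001011 to get c = 011100010001011.


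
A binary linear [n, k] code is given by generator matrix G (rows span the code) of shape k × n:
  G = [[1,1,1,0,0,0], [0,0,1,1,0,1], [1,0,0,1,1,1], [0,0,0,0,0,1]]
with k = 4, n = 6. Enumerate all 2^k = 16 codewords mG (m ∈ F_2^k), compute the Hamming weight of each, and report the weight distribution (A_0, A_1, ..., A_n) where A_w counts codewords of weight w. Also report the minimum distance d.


Weight distribution: A_0 = 1, A_1 = 1, A_2 = 2, A_3 = 6, A_4 = 5, A_5 = 1. Minimum distance d = 1.

Enumerate all 2^4 = 16 messages m ∈ F_2^4.
For each, compute codeword c = mG in F_2^6, then tally its weight.
  m = 0000 → c = 000000, weight = 0.
  m = 1000 → c = 111000, weight = 3.
  m = 0100 → c = 001101, weight = 3.
  m = 1100 → c = 110101, weight = 4.
  m = 0010 → c = 100111, weight = 4.
  m = 1010 → c = 011111, weight = 5.
  m = 0110 → c = 101010, weight = 3.
  m = 1110 → c = 010010, weight = 2.
  m = 0001 → c = 000001, weight = 1.
  m = 1001 → c = 111001, weight = 4.
  m = 0101 → c = 001100, weight = 2.
  m = 1101 → c = 110100, weight = 3.
  m = 0011 → c = 100110, weight = 3.
  m = 1011 → c = 011110, weight = 4.
  m = 0111 → c = 101011, weight = 4.
  m = 1111 → c = 010011, weight = 3.
Tally weights:
  weight 0: 1 codewords.
  weight 1: 1 codewords.
  weight 2: 2 codewords.
  weight 3: 6 codewords.
  weight 4: 5 codewords.
  weight 5: 1 codewords.
Minimum distance d = smallest w > 0 with A_w > 0 = 1.
Sanity: Σ A_w = 16 = 2^4 = 16 ✓.


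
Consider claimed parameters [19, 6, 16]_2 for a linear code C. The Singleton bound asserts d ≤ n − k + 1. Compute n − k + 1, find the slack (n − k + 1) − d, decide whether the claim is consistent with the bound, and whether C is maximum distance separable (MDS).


Singleton RHS = n − k + 1 = 14, slack = -2, bound violated (no such code; not MDS).

Singleton bound: d ≤ n − k + 1.
Here n = 19, k = 6, so n − k + 1 = 14.
Given d = 16, check d ≤ 14: NO.
Slack = (n − k + 1) − d = -2.
The slack is negative: d = 16 exceeds n − k + 1 = 14 by 2, so the Singleton bound is violated and no linear [19, 6, 16]_2 code can exist. In particular it is not MDS (MDS requires d = n − k + 1 exactly).
Description: the claimed parameters are [19, 6, 16]_2; such a code would be impossible (violates the Singleton bound).


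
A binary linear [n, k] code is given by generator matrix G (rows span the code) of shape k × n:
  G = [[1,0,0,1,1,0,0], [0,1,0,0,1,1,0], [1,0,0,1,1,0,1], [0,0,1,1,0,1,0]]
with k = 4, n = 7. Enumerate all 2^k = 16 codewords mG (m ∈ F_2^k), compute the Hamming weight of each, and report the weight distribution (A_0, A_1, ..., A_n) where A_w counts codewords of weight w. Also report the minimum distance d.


Weight distribution: A_0 = 1, A_1 = 1, A_3 = 4, A_4 = 7, A_5 = 3. Minimum distance d = 1.

Enumerate all 2^4 = 16 messages m ∈ F_2^4.
For each, compute codeword c = mG in F_2^7, then tally its weight.
  m = 0000 → c = 0000000, weight = 0.
  m = 1000 → c = 1001100, weight = 3.
  m = 0100 → c = 0100110, weight = 3.
  m = 1100 → c = 1101010, weight = 4.
  m = 0010 → c = 1001101, weight = 4.
  m = 1010 → c = 0000001, weight = 1.
  m = 0110 → c = 1101011, weight = 5.
  m = 1110 → c = 0100111, weight = 4.
  m = 0001 → c = 0011010, weight = 3.
  m = 1001 → c = 1010110, weight = 4.
  m = 0101 → c = 0111100, weight = 4.
  m = 1101 → c = 1110000, weight = 3.
  m = 0011 → c = 1010111, weight = 5.
  m = 1011 → c = 0011011, weight = 4.
  m = 0111 → c = 1110001, weight = 4.
  m = 1111 → c = 0111101, weight = 5.
Tally weights:
  weight 0: 1 codewords.
  weight 1: 1 codewords.
  weight 3: 4 codewords.
  weight 4: 7 codewords.
  weight 5: 3 codewords.
Minimum distance d = smallest w > 0 with A_w > 0 = 1.
Sanity: Σ A_w = 16 = 2^4 = 16 ✓.


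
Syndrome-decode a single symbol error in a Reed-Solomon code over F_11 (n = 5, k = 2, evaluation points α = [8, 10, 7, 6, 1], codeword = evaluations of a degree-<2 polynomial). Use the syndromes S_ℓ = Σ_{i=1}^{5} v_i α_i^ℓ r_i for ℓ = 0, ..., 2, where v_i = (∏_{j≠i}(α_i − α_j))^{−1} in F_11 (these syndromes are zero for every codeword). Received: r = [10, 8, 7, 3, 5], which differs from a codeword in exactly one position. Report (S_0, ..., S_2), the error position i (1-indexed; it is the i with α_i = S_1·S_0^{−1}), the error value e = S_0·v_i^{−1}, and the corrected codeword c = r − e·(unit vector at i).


S = (2, 5, 7), error at position 1, error magnitude e = 10, c = [0, 8, 7, 3, 5].

Step 1: column multipliers v_i = (∏_{j≠i}(α_i − α_j))^{−1} mod 11.
  i = 1 (α = 8): (8−10)(8−7)(8−6)(8−1) = (−2)·1·2·7 = −28 ≡ 5, so v_1 = 5^{−1} = 9 (mod 11).
  i = 2 (α = 10): (10−8)(10−7)(10−6)(10−1) = 2·3·4·9 = 216 ≡ 7, so v_2 = 7^{−1} = 8 (mod 11).
  i = 3 (α = 7): (7−8)(7−10)(7−6)(7−1) = (−1)·(−3)·1·6 = 18 ≡ 7, so v_3 = 7^{−1} = 8 (mod 11).
  i = 4 (α = 6): (6−8)(6−10)(6−7)(6−1) = (−2)·(−4)·(−1)·5 = −40 ≡ 4, so v_4 = 4^{−1} = 3 (mod 11).
  i = 5 (α = 1): (1−8)(1−10)(1−7)(1−6) = (−7)·(−9)·(−6)·(−5) = 1890 ≡ 9, so v_5 = 9^{−1} = 5 (mod 11).
  v = [9, 8, 8, 3, 5].
Step 2: syndromes of r = [10, 8, 7, 3, 5] (all sums mod 11).
  S_0 = Σ v_i r_i = 9·10 + 8·8 + 8·7 + 3·3 + 5·5 = 244 ≡ 2.
  S_1 = Σ v_i α_i r_i = 9·8·10 + 8·10·8 + 8·7·7 + 3·6·3 + 5·1·5 = 1831 ≡ 5.
  α_i^2 mod 11 = [9, 1, 5, 3, 1].
  S_2 = Σ v_i α_i^2 r_i = 9·9·10 + 8·1·8 + 8·5·7 + 3·3·3 + 5·1·5 = 1206 ≡ 7.
  S = (2, 5, 7) ≠ 0, so r is not a codeword (an error is present).
Step 3: locate the error. For a single error e at position i, S_ℓ = v_i·e·α_i^ℓ, so α_err = S_1/S_0.
  S_0^{−1} = 2^{−1} = 6 (mod 11), so α_err = 5·6 = 30 ≡ 8 = α_1. Error position i = 1.
  Consistency check: S_2/S_1 = 7·9 = 63 ≡ 8 = α_err ✓ (single-error assumption holds).
Step 4: error magnitude e = S_0/v_1 = S_0·∏_{j≠1}(α_1 − α_j) = 2·5 = 10 ≡ 10 (mod 11).
Step 5: correct position 1: c_1 = r_1 − e = 10 − 10 ≡ 0 (mod 11). Hence c = [0, 8, 7, 3, 5].
  Check: interpolating c through the α_i gives m(x) = 1 + 4·x (degree < 2) with m(α_i) = c_i for every i, so c is indeed a codeword.


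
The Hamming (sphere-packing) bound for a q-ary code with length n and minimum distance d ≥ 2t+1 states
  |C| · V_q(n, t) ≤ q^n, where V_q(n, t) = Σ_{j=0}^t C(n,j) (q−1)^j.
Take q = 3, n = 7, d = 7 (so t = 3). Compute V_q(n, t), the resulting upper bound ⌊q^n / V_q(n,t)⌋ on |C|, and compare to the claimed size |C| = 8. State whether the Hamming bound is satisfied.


V_q(n, t) = 379, q^n = 2187, Hamming bound = 5, |C| = 8 > bound (violated).

Step 1: Compute V_q(n, t) = Σ_{j=0}^3 C(n, j) (q−1)^j.
  j = 0: C(7,0)·(2)^0 = 1·1 = 1.
  j = 1: C(7,1)·(2)^1 = 7·2 = 14.
  j = 2: C(7,2)·(2)^2 = 21·4 = 84.
  j = 3: C(7,3)·(2)^3 = 35·8 = 280.
  V_q(n, t) = 1 + 14 + 84 + 280 = 379.
Step 2: q^n = 3^7 = 2187.
Step 3: Hamming bound ⌊q^n / V_q(n,t)⌋ = ⌊2187/379⌋ = 5.
Step 4: Compare |C| = 8 to 5: violated.
The claimed |C| lies above the Hamming bound, so no 3-ary code of length 7 with d ≥ 7 can have 8 codewords.


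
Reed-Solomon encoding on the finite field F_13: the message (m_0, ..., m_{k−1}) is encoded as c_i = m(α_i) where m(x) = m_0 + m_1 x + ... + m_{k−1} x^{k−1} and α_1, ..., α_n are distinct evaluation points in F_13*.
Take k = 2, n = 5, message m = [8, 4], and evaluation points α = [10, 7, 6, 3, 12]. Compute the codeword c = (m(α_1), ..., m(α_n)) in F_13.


c = [9, 10, 6, 7, 4]

Message polynomial: m(x) = 8 + 4·x (mod 13).
For each evaluation point α_i, compute m(α_i) mod 13:
  α_1 = 10: Horner steps 4 → 9, so m(10) = 9.
  α_2 = 7: Horner steps 4 → 10, so m(7) = 10.
  α_3 = 6: Horner steps 4 → 6, so m(6) = 6.
  α_4 = 3: Horner steps 4 → 7, so m(3) = 7.
  α_5 = 12: Horner steps 4 → 4, so m(12) = 4.
Codeword c = [9, 10, 6, 7, 4] ∈ F_13^5.


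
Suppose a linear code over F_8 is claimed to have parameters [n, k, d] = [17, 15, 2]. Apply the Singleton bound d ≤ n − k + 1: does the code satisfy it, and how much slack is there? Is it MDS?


Singleton RHS = n − k + 1 = 3, slack = 1, bound satisfied, not MDS.

Singleton bound: d ≤ n − k + 1.
Here n = 17, k = 15, so n − k + 1 = 3.
Given d = 2, check d ≤ 3: YES.
Slack = (n − k + 1) − d = 1.
The code is NOT MDS (slack = 1 > 0).
Description: the claimed parameters are [17, 15, 2]_8; such a code would be non-MDS.


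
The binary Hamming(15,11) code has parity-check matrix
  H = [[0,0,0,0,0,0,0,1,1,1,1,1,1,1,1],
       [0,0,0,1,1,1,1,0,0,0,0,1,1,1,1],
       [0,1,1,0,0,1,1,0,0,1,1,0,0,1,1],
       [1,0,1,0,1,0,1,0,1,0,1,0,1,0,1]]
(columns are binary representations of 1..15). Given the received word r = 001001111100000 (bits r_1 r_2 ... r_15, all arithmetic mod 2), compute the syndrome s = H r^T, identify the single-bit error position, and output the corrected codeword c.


s = (1, 0, 0, 1)^T, error position = 9, corrected codeword c = 001001110100000

Compute s = H r^T mod 2 one row at a time:
  s_1 = 1 + 1 + 1 + 0 + 0 + 0 + 0 + 0 = 3 ≡ 1 (mod 2).
  s_2 = 0 + 0 + 1 + 1 + 0 + 0 + 0 + 0 = 2 ≡ 0 (mod 2).
  s_3 = 0 + 1 + 1 + 1 + 1 + 0 + 0 + 0 = 4 ≡ 0 (mod 2).
  s_4 = 0 + 1 + 0 + 1 + 1 + 0 + 0 + 0 = 3 ≡ 1 (mod 2).
s = (1, 0, 0, 1)^T — this equals column 9 of H (binary 1001), so error is at position 9.
Correct: flip bit 9 of r = 001001111100000 to get c = 001001110100000.


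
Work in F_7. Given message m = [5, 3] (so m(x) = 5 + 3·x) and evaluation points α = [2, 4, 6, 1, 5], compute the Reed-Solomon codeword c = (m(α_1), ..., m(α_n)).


c = [4, 3, 2, 1, 6]

Message polynomial: m(x) = 5 + 3·x (mod 7).
For each evaluation point α_i, compute m(α_i) mod 7:
  α_1 = 2: Horner steps 3 → 4, so m(2) = 4.
  α_2 = 4: Horner steps 3 → 3, so m(4) = 3.
  α_3 = 6: Horner steps 3 → 2, so m(6) = 2.
  α_4 = 1: Horner steps 3 → 1, so m(1) = 1.
  α_5 = 5: Horner steps 3 → 6, so m(5) = 6.
Codeword c = [4, 3, 2, 1, 6] ∈ F_7^5.


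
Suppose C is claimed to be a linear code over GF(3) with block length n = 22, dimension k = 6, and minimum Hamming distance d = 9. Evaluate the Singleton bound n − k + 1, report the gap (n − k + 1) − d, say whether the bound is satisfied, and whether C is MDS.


Singleton RHS = n − k + 1 = 17, slack = 8, bound satisfied, not MDS.

Singleton bound: d ≤ n − k + 1.
Here n = 22, k = 6, so n − k + 1 = 17.
Given d = 9, check d ≤ 17: YES.
Slack = (n − k + 1) − d = 8.
The code is NOT MDS (slack = 8 > 0).
Description: the claimed parameters are [22, 6, 9]_3; such a code would be non-MDS.


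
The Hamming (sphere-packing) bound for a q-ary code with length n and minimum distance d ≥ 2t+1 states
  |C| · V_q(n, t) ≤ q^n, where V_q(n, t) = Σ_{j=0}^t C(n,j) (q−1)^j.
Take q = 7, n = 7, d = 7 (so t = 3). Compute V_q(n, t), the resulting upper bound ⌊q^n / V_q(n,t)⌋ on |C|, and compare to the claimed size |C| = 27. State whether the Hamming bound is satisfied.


V_q(n, t) = 8359, q^n = 823543, Hamming bound = 98, |C| = 27 ≤ bound (satisfied).

Step 1: Compute V_q(n, t) = Σ_{j=0}^3 C(n, j) (q−1)^j.
  j = 0: C(7,0)·(6)^0 = 1·1 = 1.
  j = 1: C(7,1)·(6)^1 = 7·6 = 42.
  j = 2: C(7,2)·(6)^2 = 21·36 = 756.
  j = 3: C(7,3)·(6)^3 = 35·216 = 7560.
  V_q(n, t) = 1 + 42 + 756 + 7560 = 8359.
Step 2: q^n = 7^7 = 823543.
Step 3: Hamming bound ⌊q^n / V_q(n,t)⌋ = ⌊823543/8359⌋ = 98.
Step 4: Compare |C| = 27 to 98: satisfied.
The claimed |C| lies below the Hamming bound.


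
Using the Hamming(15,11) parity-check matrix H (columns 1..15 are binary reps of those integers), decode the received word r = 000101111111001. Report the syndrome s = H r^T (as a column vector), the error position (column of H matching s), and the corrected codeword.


s = (0, 1, 1, 0)^T, error position = 6, corrected codeword c = 000100111111001

Compute s = H r^T mod 2 one row at a time:
  s_1 = 1 + 1 + 1 + 1 + 1 + 0 + 0 + 1 = 6 ≡ 0 (mod 2).
  s_2 = 1 + 0 + 1 + 1 + 1 + 0 + 0 + 1 = 5 ≡ 1 (mod 2).
  s_3 = 0 + 0 + 1 + 1 + 1 + 1 + 0 + 1 = 5 ≡ 1 (mod 2).
  s_4 = 0 + 0 + 0 + 1 + 1 + 1 + 0 + 1 = 4 ≡ 0 (mod 2).
s = (0, 1, 1, 0)^T — this equals column 6 of H (binary 0110), so error is at position 6.
Correct: flip bit 6 of r = 000101111111001 to get c = 000100111111001.


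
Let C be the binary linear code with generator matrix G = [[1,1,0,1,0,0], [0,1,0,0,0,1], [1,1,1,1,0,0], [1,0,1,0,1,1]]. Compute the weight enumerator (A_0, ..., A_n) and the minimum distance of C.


Weight distribution: A_0 = 1, A_1 = 1, A_2 = 2, A_3 = 6, A_4 = 5, A_5 = 1. Minimum distance d = 1.

Enumerate all 2^4 = 16 messages m ∈ F_2^4.
For each, compute codeword c = mG in F_2^6, then tally its weight.
  m = 0000 → c = 000000, weight = 0.
  m = 1000 → c = 110100, weight = 3.
  m = 0100 → c = 010001, weight = 2.
  m = 1100 → c = 100101, weight = 3.
  m = 0010 → c = 111100, weight = 4.
  m = 1010 → c = 001000, weight = 1.
  m = 0110 → c = 101101, weight = 4.
  m = 1110 → c = 011001, weight = 3.
  m = 0001 → c = 101011, weight = 4.
  m = 1001 → c = 011111, weight = 5.
  m = 0101 → c = 111010, weight = 4.
  m = 1101 → c = 001110, weight = 3.
  m = 0011 → c = 010111, weight = 4.
  m = 1011 → c = 100011, weight = 3.
  m = 0111 → c = 000110, weight = 2.
  m = 1111 → c = 110010, weight = 3.
Tally weights:
  weight 0: 1 codewords.
  weight 1: 1 codewords.
  weight 2: 2 codewords.
  weight 3: 6 codewords.
  weight 4: 5 codewords.
  weight 5: 1 codewords.
Minimum distance d = smallest w > 0 with A_w > 0 = 1.
Sanity: Σ A_w = 16 = 2^4 = 16 ✓.


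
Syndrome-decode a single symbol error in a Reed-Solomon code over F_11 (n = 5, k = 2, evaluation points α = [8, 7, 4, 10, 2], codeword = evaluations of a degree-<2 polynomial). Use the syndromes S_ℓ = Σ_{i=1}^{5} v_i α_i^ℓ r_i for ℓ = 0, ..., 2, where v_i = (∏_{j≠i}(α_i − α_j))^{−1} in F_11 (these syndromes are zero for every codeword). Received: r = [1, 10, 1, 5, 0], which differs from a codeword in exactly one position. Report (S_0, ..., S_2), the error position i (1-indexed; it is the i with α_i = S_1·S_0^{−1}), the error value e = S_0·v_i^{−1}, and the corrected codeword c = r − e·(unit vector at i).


S = (3, 1, 4), error at position 3, error magnitude e = 8, c = [1, 10, 4, 5, 0].

Step 1: column multipliers v_i = (∏_{j≠i}(α_i − α_j))^{−1} mod 11.
  i = 1 (α = 8): (8−7)(8−4)(8−10)(8−2) = 1·4·(−2)·6 = −48 ≡ 7, so v_1 = 7^{−1} = 8 (mod 11).
  i = 2 (α = 7): (7−8)(7−4)(7−10)(7−2) = (−1)·3·(−3)·5 = 45 ≡ 1, so v_2 = 1^{−1} = 1 (mod 11).
  i = 3 (α = 4): (4−8)(4−7)(4−10)(4−2) = (−4)·(−3)·(−6)·2 = −144 ≡ 10, so v_3 = 10^{−1} = 10 (mod 11).
  i = 4 (α = 10): (10−8)(10−7)(10−4)(10−2) = 2·3·6·8 = 288 ≡ 2, so v_4 = 2^{−1} = 6 (mod 11).
  i = 5 (α = 2): (2−8)(2−7)(2−4)(2−10) = (−6)·(−5)·(−2)·(−8) = 480 ≡ 7, so v_5 = 7^{−1} = 8 (mod 11).
  v = [8, 1, 10, 6, 8].
Step 2: syndromes of r = [1, 10, 1, 5, 0] (all sums mod 11).
  S_0 = Σ v_i r_i = 8·1 + 1·10 + 10·1 + 6·5 + 8·0 = 58 ≡ 3.
  S_1 = Σ v_i α_i r_i = 8·8·1 + 1·7·10 + 10·4·1 + 6·10·5 + 8·2·0 = 474 ≡ 1.
  α_i^2 mod 11 = [9, 5, 5, 1, 4].
  S_2 = Σ v_i α_i^2 r_i = 8·9·1 + 1·5·10 + 10·5·1 + 6·1·5 + 8·4·0 = 202 ≡ 4.
  S = (3, 1, 4) ≠ 0, so r is not a codeword (an error is present).
Step 3: locate the error. For a single error e at position i, S_ℓ = v_i·e·α_i^ℓ, so α_err = S_1/S_0.
  S_0^{−1} = 3^{−1} = 4 (mod 11), so α_err = 1·4 = 4 ≡ 4 = α_3. Error position i = 3.
  Consistency check: S_2/S_1 = 4·1 = 4 ≡ 4 = α_err ✓ (single-error assumption holds).
Step 4: error magnitude e = S_0/v_3 = S_0·∏_{j≠3}(α_3 − α_j) = 3·10 = 30 ≡ 8 (mod 11).
Step 5: correct position 3: c_3 = r_3 − e = 1 − 8 ≡ 4 (mod 11). Hence c = [1, 10, 4, 5, 0].
  Check: interpolating c through the α_i gives m(x) = 7 + 2·x (degree < 2) with m(α_i) = c_i for every i, so c is indeed a codeword.


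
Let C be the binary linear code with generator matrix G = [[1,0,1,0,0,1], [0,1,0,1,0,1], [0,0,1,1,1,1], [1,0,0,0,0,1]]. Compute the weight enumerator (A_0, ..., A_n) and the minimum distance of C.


Weight distribution: A_0 = 1, A_1 = 1, A_2 = 2, A_3 = 6, A_4 = 5, A_5 = 1. Minimum distance d = 1.

Enumerate all 2^4 = 16 messages m ∈ F_2^4.
For each, compute codeword c = mG in F_2^6, then tally its weight.
  m = 0000 → c = 000000, weight = 0.
  m = 1000 → c = 101001, weight = 3.
  m = 0100 → c = 010101, weight = 3.
  m = 1100 → c = 111100, weight = 4.
  m = 0010 → c = 001111, weight = 4.
  m = 1010 → c = 100110, weight = 3.
  m = 0110 → c = 011010, weight = 3.
  m = 1110 → c = 110011, weight = 4.
  m = 0001 → c = 100001, weight = 2.
  m = 1001 → c = 001000, weight = 1.
  m = 0101 → c = 110100, weight = 3.
  m = 1101 → c = 011101, weight = 4.
  m = 0011 → c = 101110, weight = 4.
  m = 1011 → c = 000111, weight = 3.
  m = 0111 → c = 111011, weight = 5.
  m = 1111 → c = 010010, weight = 2.
Tally weights:
  weight 0: 1 codewords.
  weight 1: 1 codewords.
  weight 2: 2 codewords.
  weight 3: 6 codewords.
  weight 4: 5 codewords.
  weight 5: 1 codewords.
Minimum distance d = smallest w > 0 with A_w > 0 = 1.
Sanity: Σ A_w = 16 = 2^4 = 16 ✓.


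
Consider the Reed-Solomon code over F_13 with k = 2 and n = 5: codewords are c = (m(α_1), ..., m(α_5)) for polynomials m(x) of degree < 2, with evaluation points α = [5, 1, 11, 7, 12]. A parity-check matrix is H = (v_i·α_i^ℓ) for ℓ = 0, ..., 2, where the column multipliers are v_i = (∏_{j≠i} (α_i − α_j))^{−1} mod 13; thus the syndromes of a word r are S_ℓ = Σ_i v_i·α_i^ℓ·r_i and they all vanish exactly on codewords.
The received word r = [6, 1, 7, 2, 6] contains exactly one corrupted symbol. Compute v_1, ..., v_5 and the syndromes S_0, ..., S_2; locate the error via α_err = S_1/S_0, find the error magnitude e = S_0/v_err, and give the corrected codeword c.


S = (5, 8, 5), error at position 5, error magnitude e = 1, c = [6, 1, 7, 2, 5].

Step 1: column multipliers v_i = (∏_{j≠i}(α_i − α_j))^{−1} mod 13.
  i = 1 (α = 5): (5−1)(5−11)(5−7)(5−12) = 4·(−6)·(−2)·(−7) = −336 ≡ 2, so v_1 = 2^{−1} = 7 (mod 13).
  i = 2 (α = 1): (1−5)(1−11)(1−7)(1−12) = (−4)·(−10)·(−6)·(−11) = 2640 ≡ 1, so v_2 = 1^{−1} = 1 (mod 13).
  i = 3 (α = 11): (11−5)(11−1)(11−7)(11−12) = 6·10·4·(−1) = −240 ≡ 7, so v_3 = 7^{−1} = 2 (mod 13).
  i = 4 (α = 7): (7−5)(7−1)(7−11)(7−12) = 2·6·(−4)·(−5) = 240 ≡ 6, so v_4 = 6^{−1} = 11 (mod 13).
  i = 5 (α = 12): (12−5)(12−1)(12−11)(12−7) = 7·11·1·5 = 385 ≡ 8, so v_5 = 8^{−1} = 5 (mod 13).
  v = [7, 1, 2, 11, 5].
Step 2: syndromes of r = [6, 1, 7, 2, 6] (all sums mod 13).
  S_0 = Σ v_i r_i = 7·6 + 1·1 + 2·7 + 11·2 + 5·6 = 109 ≡ 5.
  S_1 = Σ v_i α_i r_i = 7·5·6 + 1·1·1 + 2·11·7 + 11·7·2 + 5·12·6 = 879 ≡ 8.
  α_i^2 mod 13 = [12, 1, 4, 10, 1].
  S_2 = Σ v_i α_i^2 r_i = 7·12·6 + 1·1·1 + 2·4·7 + 11·10·2 + 5·1·6 = 811 ≡ 5.
  S = (5, 8, 5) ≠ 0, so r is not a codeword (an error is present).
Step 3: locate the error. For a single error e at position i, S_ℓ = v_i·e·α_i^ℓ, so α_err = S_1/S_0.
  S_0^{−1} = 5^{−1} = 8 (mod 13), so α_err = 8·8 = 64 ≡ 12 = α_5. Error position i = 5.
  Consistency check: S_2/S_1 = 5·5 = 25 ≡ 12 = α_err ✓ (single-error assumption holds).
Step 4: error magnitude e = S_0/v_5 = S_0·∏_{j≠5}(α_5 − α_j) = 5·8 = 40 ≡ 1 (mod 13).
Step 5: correct position 5: c_5 = r_5 − e = 6 − 1 ≡ 5 (mod 13). Hence c = [6, 1, 7, 2, 5].
  Check: interpolating c through the α_i gives m(x) = 3 + 11·x (degree < 2) with m(α_i) = c_i for every i, so c is indeed a codeword.


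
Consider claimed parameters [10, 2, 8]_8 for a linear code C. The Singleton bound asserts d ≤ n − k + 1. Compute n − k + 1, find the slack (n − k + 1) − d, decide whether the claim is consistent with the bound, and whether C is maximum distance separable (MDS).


Singleton RHS = n − k + 1 = 9, slack = 1, bound satisfied, not MDS.

Singleton bound: d ≤ n − k + 1.
Here n = 10, k = 2, so n − k + 1 = 9.
Given d = 8, check d ≤ 9: YES.
Slack = (n − k + 1) − d = 1.
The code is NOT MDS (slack = 1 > 0).
Description: the claimed parameters are [10, 2, 8]_8; such a code would be non-MDS.


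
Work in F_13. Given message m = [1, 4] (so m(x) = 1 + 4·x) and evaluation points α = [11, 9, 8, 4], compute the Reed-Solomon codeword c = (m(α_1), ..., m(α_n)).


c = [6, 11, 7, 4]

Message polynomial: m(x) = 1 + 4·x (mod 13).
For each evaluation point α_i, compute m(α_i) mod 13:
  α_1 = 11: Horner steps 4 → 6, so m(11) = 6.
  α_2 = 9: Horner steps 4 → 11, so m(9) = 11.
  α_3 = 8: Horner steps 4 → 7, so m(8) = 7.
  α_4 = 4: Horner steps 4 → 4, so m(4) = 4.
Codeword c = [6, 11, 7, 4] ∈ F_13^4.


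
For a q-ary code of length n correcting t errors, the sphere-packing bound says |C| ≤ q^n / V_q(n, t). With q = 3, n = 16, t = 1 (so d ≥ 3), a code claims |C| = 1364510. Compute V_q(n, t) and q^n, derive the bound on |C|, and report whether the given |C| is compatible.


V_q(n, t) = 33, q^n = 43046721, Hamming bound = 1304446, |C| = 1364510 > bound (violated).

Step 1: Compute V_q(n, t) = Σ_{j=0}^1 C(n, j) (q−1)^j.
  j = 0: C(16,0)·(2)^0 = 1·1 = 1.
  j = 1: C(16,1)·(2)^1 = 16·2 = 32.
  V_q(n, t) = 1 + 32 = 33.
Step 2: q^n = 3^16 = 43046721.
Step 3: Hamming bound ⌊q^n / V_q(n,t)⌋ = ⌊43046721/33⌋ = 1304446.
Step 4: Compare |C| = 1364510 to 1304446: violated.
The claimed |C| lies above the Hamming bound, so no 3-ary code of length 16 with d ≥ 3 can have 1364510 codewords.


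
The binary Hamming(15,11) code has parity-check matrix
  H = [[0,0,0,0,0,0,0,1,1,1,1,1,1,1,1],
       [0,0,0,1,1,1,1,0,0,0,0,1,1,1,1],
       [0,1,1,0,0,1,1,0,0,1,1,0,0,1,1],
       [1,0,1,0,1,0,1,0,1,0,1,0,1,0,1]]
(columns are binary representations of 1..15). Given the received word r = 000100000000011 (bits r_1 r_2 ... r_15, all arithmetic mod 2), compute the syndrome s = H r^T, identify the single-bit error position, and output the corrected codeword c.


s = (0, 1, 0, 1)^T, error position = 5, corrected codeword c = 000110000000011

Compute s = H r^T mod 2 one row at a time:
  s_1 = 0 + 0 + 0 + 0 + 0 + 0 + 1 + 1 = 2 ≡ 0 (mod 2).
  s_2 = 1 + 0 + 0 + 0 + 0 + 0 + 1 + 1 = 3 ≡ 1 (mod 2).
  s_3 = 0 + 0 + 0 + 0 + 0 + 0 + 1 + 1 = 2 ≡ 0 (mod 2).
  s_4 = 0 + 0 + 0 + 0 + 0 + 0 + 0 + 1 = 1 ≡ 1 (mod 2).
s = (0, 1, 0, 1)^T — this equals column 5 of H (binary 0101), so error is at position 5.
Correct: flip bit 5 of r = 000100000000011 to get c = 000110000000011.


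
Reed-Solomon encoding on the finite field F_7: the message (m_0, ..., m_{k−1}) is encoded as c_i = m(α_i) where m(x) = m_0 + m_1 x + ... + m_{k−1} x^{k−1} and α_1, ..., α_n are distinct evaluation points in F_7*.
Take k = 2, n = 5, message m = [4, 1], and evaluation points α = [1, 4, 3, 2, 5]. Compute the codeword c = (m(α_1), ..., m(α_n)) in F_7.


c = [5, 1, 0, 6, 2]

Message polynomial: m(x) = 4 + 1·x (mod 7).
For each evaluation point α_i, compute m(α_i) mod 7:
  α_1 = 1: Horner steps 1 → 5, so m(1) = 5.
  α_2 = 4: Horner steps 1 → 1, so m(4) = 1.
  α_3 = 3: Horner steps 1 → 0, so m(3) = 0.
  α_4 = 2: Horner steps 1 → 6, so m(2) = 6.
  α_5 = 5: Horner steps 1 → 2, so m(5) = 2.
Codeword c = [5, 1, 0, 6, 2] ∈ F_7^5.


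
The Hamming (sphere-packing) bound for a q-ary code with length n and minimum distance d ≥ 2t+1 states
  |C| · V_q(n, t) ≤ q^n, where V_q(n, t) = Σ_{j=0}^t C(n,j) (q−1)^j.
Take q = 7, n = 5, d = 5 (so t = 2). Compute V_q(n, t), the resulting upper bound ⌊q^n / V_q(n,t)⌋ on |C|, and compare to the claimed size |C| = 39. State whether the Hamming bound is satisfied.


V_q(n, t) = 391, q^n = 16807, Hamming bound = 42, |C| = 39 ≤ bound (satisfied).

Step 1: Compute V_q(n, t) = Σ_{j=0}^2 C(n, j) (q−1)^j.
  j = 0: C(5,0)·(6)^0 = 1·1 = 1.
  j = 1: C(5,1)·(6)^1 = 5·6 = 30.
  j = 2: C(5,2)·(6)^2 = 10·36 = 360.
  V_q(n, t) = 1 + 30 + 360 = 391.
Step 2: q^n = 7^5 = 16807.
Step 3: Hamming bound ⌊q^n / V_q(n,t)⌋ = ⌊16807/391⌋ = 42.
Step 4: Compare |C| = 39 to 42: satisfied.
The claimed |C| lies below the Hamming bound.


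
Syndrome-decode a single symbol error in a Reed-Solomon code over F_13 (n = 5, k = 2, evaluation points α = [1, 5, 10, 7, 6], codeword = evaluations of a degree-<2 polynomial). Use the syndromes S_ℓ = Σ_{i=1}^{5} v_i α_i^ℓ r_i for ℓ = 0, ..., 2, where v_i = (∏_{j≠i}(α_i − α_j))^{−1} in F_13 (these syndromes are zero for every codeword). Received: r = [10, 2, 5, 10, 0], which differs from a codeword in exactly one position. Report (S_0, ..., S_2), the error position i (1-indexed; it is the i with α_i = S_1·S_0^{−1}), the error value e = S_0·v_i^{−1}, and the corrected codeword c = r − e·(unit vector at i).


S = (4, 2, 1), error at position 4, error magnitude e = 12, c = [10, 2, 5, 11, 0].

Step 1: column multipliers v_i = (∏_{j≠i}(α_i − α_j))^{−1} mod 13.
  i = 1 (α = 1): (1−5)(1−10)(1−7)(1−6) = (−4)·(−9)·(−6)·(−5) = 1080 ≡ 1, so v_1 = 1^{−1} = 1 (mod 13).
  i = 2 (α = 5): (5−1)(5−10)(5−7)(5−6) = 4·(−5)·(−2)·(−1) = −40 ≡ 12, so v_2 = 12^{−1} = 12 (mod 13).
  i = 3 (α = 10): (10−1)(10−5)(10−7)(10−6) = 9·5·3·4 = 540 ≡ 7, so v_3 = 7^{−1} = 2 (mod 13).
  i = 4 (α = 7): (7−1)(7−5)(7−10)(7−6) = 6·2·(−3)·1 = −36 ≡ 3, so v_4 = 3^{−1} = 9 (mod 13).
  i = 5 (α = 6): (6−1)(6−5)(6−10)(6−7) = 5·1·(−4)·(−1) = 20 ≡ 7, so v_5 = 7^{−1} = 2 (mod 13).
  v = [1, 12, 2, 9, 2].
Step 2: syndromes of r = [10, 2, 5, 10, 0] (all sums mod 13).
  S_0 = Σ v_i r_i = 1·10 + 12·2 + 2·5 + 9·10 + 2·0 = 134 ≡ 4.
  S_1 = Σ v_i α_i r_i = 1·1·10 + 12·5·2 + 2·10·5 + 9·7·10 + 2·6·0 = 860 ≡ 2.
  α_i^2 mod 13 = [1, 12, 9, 10, 10].
  S_2 = Σ v_i α_i^2 r_i = 1·1·10 + 12·12·2 + 2·9·5 + 9·10·10 + 2·10·0 = 1288 ≡ 1.
  S = (4, 2, 1) ≠ 0, so r is not a codeword (an error is present).
Step 3: locate the error. For a single error e at position i, S_ℓ = v_i·e·α_i^ℓ, so α_err = S_1/S_0.
  S_0^{−1} = 4^{−1} = 10 (mod 13), so α_err = 2·10 = 20 ≡ 7 = α_4. Error position i = 4.
  Consistency check: S_2/S_1 = 1·7 = 7 ≡ 7 = α_err ✓ (single-error assumption holds).
Step 4: error magnitude e = S_0/v_4 = S_0·∏_{j≠4}(α_4 − α_j) = 4·3 = 12 ≡ 12 (mod 13).
Step 5: correct position 4: c_4 = r_4 − e = 10 − 12 ≡ 11 (mod 13). Hence c = [10, 2, 5, 11, 0].
  Check: interpolating c through the α_i gives m(x) = 12 + 11·x (degree < 2) with m(α_i) = c_i for every i, so c is indeed a codeword.


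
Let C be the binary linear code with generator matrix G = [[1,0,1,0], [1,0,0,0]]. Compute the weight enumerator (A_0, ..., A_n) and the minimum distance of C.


Weight distribution: A_0 = 1, A_1 = 2, A_2 = 1. Minimum distance d = 1.

Enumerate all 2^2 = 4 messages m ∈ F_2^2.
For each, compute codeword c = mG in F_2^4, then tally its weight.
  m = 00 → c = 0000, weight = 0.
  m = 10 → c = 1010, weight = 2.
  m = 01 → c = 1000, weight = 1.
  m = 11 → c = 0010, weight = 1.
Tally weights:
  weight 0: 1 codewords.
  weight 1: 2 codewords.
  weight 2: 1 codewords.
Minimum distance d = smallest w > 0 with A_w > 0 = 1.
Sanity: Σ A_w = 4 = 2^2 = 4 ✓.


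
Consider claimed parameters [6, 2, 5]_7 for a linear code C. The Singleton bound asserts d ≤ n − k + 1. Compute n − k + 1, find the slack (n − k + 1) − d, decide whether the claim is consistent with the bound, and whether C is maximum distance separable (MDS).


Singleton RHS = n − k + 1 = 5, slack = 0, bound satisfied, MDS.

Singleton bound: d ≤ n − k + 1.
Here n = 6, k = 2, so n − k + 1 = 5.
Given d = 5, check d ≤ 5: YES.
Slack = (n − k + 1) − d = 0.
The code is MDS (slack = 0).
Description: the claimed parameters are [6, 2, 5]_7; such a code would be MDS (meets Singleton bound).


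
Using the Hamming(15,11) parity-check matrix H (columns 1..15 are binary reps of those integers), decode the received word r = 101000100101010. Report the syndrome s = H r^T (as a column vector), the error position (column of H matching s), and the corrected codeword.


s = (1, 1, 0, 1)^T, error position = 13, corrected codeword c = 101000100101110

Compute s = H r^T mod 2 one row at a time:
  s_1 = 0 + 0 + 1 + 0 + 1 + 0 + 1 + 0 = 3 ≡ 1 (mod 2).
  s_2 = 0 + 0 + 0 + 1 + 1 + 0 + 1 + 0 = 3 ≡ 1 (mod 2).
  s_3 = 0 + 1 + 0 + 1 + 1 + 0 + 1 + 0 = 4 ≡ 0 (mod 2).
  s_4 = 1 + 1 + 0 + 1 + 0 + 0 + 0 + 0 = 3 ≡ 1 (mod 2).
s = (1, 1, 0, 1)^T — this equals column 13 of H (binary 1101), so error is at position 13.
Correct: flip bit 13 of r = 101000100101010 to get c = 101000100101110.


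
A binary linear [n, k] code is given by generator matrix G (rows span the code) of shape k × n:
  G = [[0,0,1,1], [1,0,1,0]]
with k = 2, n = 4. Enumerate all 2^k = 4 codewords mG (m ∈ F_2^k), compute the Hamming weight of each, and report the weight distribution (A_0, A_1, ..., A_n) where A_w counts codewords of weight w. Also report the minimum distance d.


Weight distribution: A_0 = 1, A_2 = 3. Minimum distance d = 2.

Enumerate all 2^2 = 4 messages m ∈ F_2^2.
For each, compute codeword c = mG in F_2^4, then tally its weight.
  m = 00 → c = 0000, weight = 0.
  m = 10 → c = 0011, weight = 2.
  m = 01 → c = 1010, weight = 2.
  m = 11 → c = 1001, weight = 2.
Tally weights:
  weight 0: 1 codewords.
  weight 2: 3 codewords.
Minimum distance d = smallest w > 0 with A_w > 0 = 2.
Sanity: Σ A_w = 4 = 2^2 = 4 ✓.


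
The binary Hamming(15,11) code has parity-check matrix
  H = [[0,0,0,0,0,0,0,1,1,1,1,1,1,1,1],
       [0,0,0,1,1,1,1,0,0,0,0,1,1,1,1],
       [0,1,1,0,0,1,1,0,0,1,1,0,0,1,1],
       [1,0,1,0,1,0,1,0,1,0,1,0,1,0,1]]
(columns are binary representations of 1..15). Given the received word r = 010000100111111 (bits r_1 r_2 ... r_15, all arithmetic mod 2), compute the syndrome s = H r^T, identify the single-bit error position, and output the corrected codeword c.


s = (0, 1, 0, 0)^T, error position = 4, corrected codeword c = 010100100111111

Compute s = H r^T mod 2 one row at a time:
  s_1 = 0 + 0 + 1 + 1 + 1 + 1 + 1 + 1 = 6 ≡ 0 (mod 2).
  s_2 = 0 + 0 + 0 + 1 + 1 + 1 + 1 + 1 = 5 ≡ 1 (mod 2).
  s_3 = 1 + 0 + 0 + 1 + 1 + 1 + 1 + 1 = 6 ≡ 0 (mod 2).
  s_4 = 0 + 0 + 0 + 1 + 0 + 1 + 1 + 1 = 4 ≡ 0 (mod 2).
s = (0, 1, 0, 0)^T — this equals column 4 of H (binary 0100), so error is at position 4.
Correct: flip bit 4 of r = 010000100111111 to get c = 010100100111111.


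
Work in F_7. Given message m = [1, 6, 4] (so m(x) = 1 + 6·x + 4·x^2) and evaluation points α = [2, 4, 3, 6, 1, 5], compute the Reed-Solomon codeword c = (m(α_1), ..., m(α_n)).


c = [1, 5, 6, 6, 4, 5]

Message polynomial: m(x) = 1 + 6·x + 4·x^2 (mod 7).
For each evaluation point α_i, compute m(α_i) mod 7:
  α_1 = 2: Horner steps 4 → 0 → 1, so m(2) = 1.
  α_2 = 4: Horner steps 4 → 1 → 5, so m(4) = 5.
  α_3 = 3: Horner steps 4 → 4 → 6, so m(3) = 6.
  α_4 = 6: Horner steps 4 → 2 → 6, so m(6) = 6.
  α_5 = 1: Horner steps 4 → 3 → 4, so m(1) = 4.
  α_6 = 5: Horner steps 4 → 5 → 5, so m(5) = 5.
Codeword c = [1, 5, 6, 6, 4, 5] ∈ F_7^6.


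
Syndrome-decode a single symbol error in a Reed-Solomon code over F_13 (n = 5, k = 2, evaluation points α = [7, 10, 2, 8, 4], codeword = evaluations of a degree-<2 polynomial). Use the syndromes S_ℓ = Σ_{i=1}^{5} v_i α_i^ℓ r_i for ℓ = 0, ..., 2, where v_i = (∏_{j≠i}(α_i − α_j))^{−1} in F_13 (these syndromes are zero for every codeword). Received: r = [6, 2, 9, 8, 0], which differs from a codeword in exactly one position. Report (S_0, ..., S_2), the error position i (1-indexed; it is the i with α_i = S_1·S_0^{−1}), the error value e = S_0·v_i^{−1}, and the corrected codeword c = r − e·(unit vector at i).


S = (8, 2, 7), error at position 2, error magnitude e = 3, c = [6, 12, 9, 8, 0].

Step 1: column multipliers v_i = (∏_{j≠i}(α_i − α_j))^{−1} mod 13.
  i = 1 (α = 7): (7−10)(7−2)(7−8)(7−4) = (−3)·5·(−1)·3 = 45 ≡ 6, so v_1 = 6^{−1} = 11 (mod 13).
  i = 2 (α = 10): (10−7)(10−2)(10−8)(10−4) = 3·8·2·6 = 288 ≡ 2, so v_2 = 2^{−1} = 7 (mod 13).
  i = 3 (α = 2): (2−7)(2−10)(2−8)(2−4) = (−5)·(−8)·(−6)·(−2) = 480 ≡ 12, so v_3 = 12^{−1} = 12 (mod 13).
  i = 4 (α = 8): (8−7)(8−10)(8−2)(8−4) = 1·(−2)·6·4 = −48 ≡ 4, so v_4 = 4^{−1} = 10 (mod 13).
  i = 5 (α = 4): (4−7)(4−10)(4−2)(4−8) = (−3)·(−6)·2·(−4) = −144 ≡ 12, so v_5 = 12^{−1} = 12 (mod 13).
  v = [11, 7, 12, 10, 12].
Step 2: syndromes of r = [6, 2, 9, 8, 0] (all sums mod 13).
  S_0 = Σ v_i r_i = 11·6 + 7·2 + 12·9 + 10·8 + 12·0 = 268 ≡ 8.
  S_1 = Σ v_i α_i r_i = 11·7·6 + 7·10·2 + 12·2·9 + 10·8·8 + 12·4·0 = 1458 ≡ 2.
  α_i^2 mod 13 = [10, 9, 4, 12, 3].
  S_2 = Σ v_i α_i^2 r_i = 11·10·6 + 7·9·2 + 12·4·9 + 10·12·8 + 12·3·0 = 2178 ≡ 7.
  S = (8, 2, 7) ≠ 0, so r is not a codeword (an error is present).
Step 3: locate the error. For a single error e at position i, S_ℓ = v_i·e·α_i^ℓ, so α_err = S_1/S_0.
  S_0^{−1} = 8^{−1} = 5 (mod 13), so α_err = 2·5 = 10 ≡ 10 = α_2. Error position i = 2.
  Consistency check: S_2/S_1 = 7·7 = 49 ≡ 10 = α_err ✓ (single-error assumption holds).
Step 4: error magnitude e = S_0/v_2 = S_0·∏_{j≠2}(α_2 − α_j) = 8·2 = 16 ≡ 3 (mod 13).
Step 5: correct position 2: c_2 = r_2 − e = 2 − 3 ≡ 12 (mod 13). Hence c = [6, 12, 9, 8, 0].
  Check: interpolating c through the α_i gives m(x) = 5 + 2·x (degree < 2) with m(α_i) = c_i for every i, so c is indeed a codeword.


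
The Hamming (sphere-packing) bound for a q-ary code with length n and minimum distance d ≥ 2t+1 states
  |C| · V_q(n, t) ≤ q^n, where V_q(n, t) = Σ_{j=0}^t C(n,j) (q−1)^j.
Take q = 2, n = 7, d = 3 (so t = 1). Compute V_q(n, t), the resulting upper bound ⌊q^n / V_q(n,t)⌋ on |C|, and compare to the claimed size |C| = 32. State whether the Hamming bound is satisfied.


V_q(n, t) = 8, q^n = 128, Hamming bound = 16, |C| = 32 > bound (violated).

Step 1: Compute V_q(n, t) = Σ_{j=0}^1 C(n, j) (q−1)^j.
  j = 0: C(7,0)·(1)^0 = 1·1 = 1.
  j = 1: C(7,1)·(1)^1 = 7·1 = 7.
  V_q(n, t) = 1 + 7 = 8.
Step 2: q^n = 2^7 = 128.
Step 3: Hamming bound ⌊q^n / V_q(n,t)⌋ = ⌊128/8⌋ = 16.
Step 4: Compare |C| = 32 to 16: violated.
The claimed |C| lies above the Hamming bound, so no 2-ary code of length 7 with d ≥ 3 can have 32 codewords.


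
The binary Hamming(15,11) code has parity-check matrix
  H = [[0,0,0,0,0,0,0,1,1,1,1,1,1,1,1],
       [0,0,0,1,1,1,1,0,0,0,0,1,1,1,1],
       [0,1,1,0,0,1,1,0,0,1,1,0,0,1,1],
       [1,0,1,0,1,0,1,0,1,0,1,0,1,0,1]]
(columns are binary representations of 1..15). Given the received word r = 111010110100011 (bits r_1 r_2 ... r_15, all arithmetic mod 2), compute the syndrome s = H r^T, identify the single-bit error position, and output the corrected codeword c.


s = (0, 0, 0, 1)^T, error position = 1, corrected codeword c = 011010110100011

Compute s = H r^T mod 2 one row at a time:
  s_1 = 1 + 0 + 1 + 0 + 0 + 0 + 1 + 1 = 4 ≡ 0 (mod 2).
  s_2 = 0 + 1 + 0 + 1 + 0 + 0 + 1 + 1 = 4 ≡ 0 (mod 2).
  s_3 = 1 + 1 + 0 + 1 + 1 + 0 + 1 + 1 = 6 ≡ 0 (mod 2).
  s_4 = 1 + 1 + 1 + 1 + 0 + 0 + 0 + 1 = 5 ≡ 1 (mod 2).
s = (0, 0, 0, 1)^T — this equals column 1 of H (binary 0001), so error is at position 1.
Correct: flip bit 1 of r = 111010110100011 to get c = 011010110100011.


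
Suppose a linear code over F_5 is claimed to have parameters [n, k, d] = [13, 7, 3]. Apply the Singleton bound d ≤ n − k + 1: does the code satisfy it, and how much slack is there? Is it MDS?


Singleton RHS = n − k + 1 = 7, slack = 4, bound satisfied, not MDS.

Singleton bound: d ≤ n − k + 1.
Here n = 13, k = 7, so n − k + 1 = 7.
Given d = 3, check d ≤ 7: YES.
Slack = (n − k + 1) − d = 4.
The code is NOT MDS (slack = 4 > 0).
Description: the claimed parameters are [13, 7, 3]_5; such a code would be non-MDS.


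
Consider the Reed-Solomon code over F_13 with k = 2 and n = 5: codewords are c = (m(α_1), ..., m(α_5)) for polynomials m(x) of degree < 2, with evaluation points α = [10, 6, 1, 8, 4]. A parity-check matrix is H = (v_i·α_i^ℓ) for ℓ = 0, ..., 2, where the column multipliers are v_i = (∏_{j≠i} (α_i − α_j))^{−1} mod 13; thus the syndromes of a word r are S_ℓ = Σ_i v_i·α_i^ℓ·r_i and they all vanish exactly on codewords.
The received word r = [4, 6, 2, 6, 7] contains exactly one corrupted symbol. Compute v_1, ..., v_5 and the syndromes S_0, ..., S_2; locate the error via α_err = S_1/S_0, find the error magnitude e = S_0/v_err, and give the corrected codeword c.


S = (8, 12, 5), error at position 4, error magnitude e = 1, c = [4, 6, 2, 5, 7].

Step 1: column multipliers v_i = (∏_{j≠i}(α_i − α_j))^{−1} mod 13.
  i = 1 (α = 10): (10−6)(10−1)(10−8)(10−4) = 4·9·2·6 = 432 ≡ 3, so v_1 = 3^{−1} = 9 (mod 13).
  i = 2 (α = 6): (6−10)(6−1)(6−8)(6−4) = (−4)·5·(−2)·2 = 80 ≡ 2, so v_2 = 2^{−1} = 7 (mod 13).
  i = 3 (α = 1): (1−10)(1−6)(1−8)(1−4) = (−9)·(−5)·(−7)·(−3) = 945 ≡ 9, so v_3 = 9^{−1} = 3 (mod 13).
  i = 4 (α = 8): (8−10)(8−6)(8−1)(8−4) = (−2)·2·7·4 = −112 ≡ 5, so v_4 = 5^{−1} = 8 (mod 13).
  i = 5 (α = 4): (4−10)(4−6)(4−1)(4−8) = (−6)·(−2)·3·(−4) = −144 ≡ 12, so v_5 = 12^{−1} = 12 (mod 13).
  v = [9, 7, 3, 8, 12].
Step 2: syndromes of r = [4, 6, 2, 6, 7] (all sums mod 13).
  S_0 = Σ v_i r_i = 9·4 + 7·6 + 3·2 + 8·6 + 12·7 = 216 ≡ 8.
  S_1 = Σ v_i α_i r_i = 9·10·4 + 7·6·6 + 3·1·2 + 8·8·6 + 12·4·7 = 1338 ≡ 12.
  α_i^2 mod 13 = [9, 10, 1, 12, 3].
  S_2 = Σ v_i α_i^2 r_i = 9·9·4 + 7·10·6 + 3·1·2 + 8·12·6 + 12·3·7 = 1578 ≡ 5.
  S = (8, 12, 5) ≠ 0, so r is not a codeword (an error is present).
Step 3: locate the error. For a single error e at position i, S_ℓ = v_i·e·α_i^ℓ, so α_err = S_1/S_0.
  S_0^{−1} = 8^{−1} = 5 (mod 13), so α_err = 12·5 = 60 ≡ 8 = α_4. Error position i = 4.
  Consistency check: S_2/S_1 = 5·12 = 60 ≡ 8 = α_err ✓ (single-error assumption holds).
Step 4: error magnitude e = S_0/v_4 = S_0·∏_{j≠4}(α_4 − α_j) = 8·5 = 40 ≡ 1 (mod 13).
Step 5: correct position 4: c_4 = r_4 − e = 6 − 1 ≡ 5 (mod 13). Hence c = [4, 6, 2, 5, 7].
  Check: interpolating c through the α_i gives m(x) = 9 + 6·x (degree < 2) with m(α_i) = c_i for every i, so c is indeed a codeword.


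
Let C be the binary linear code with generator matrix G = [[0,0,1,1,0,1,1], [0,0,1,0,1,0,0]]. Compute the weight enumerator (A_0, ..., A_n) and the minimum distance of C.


Weight distribution: A_0 = 1, A_2 = 1, A_4 = 2. Minimum distance d = 2.

Enumerate all 2^2 = 4 messages m ∈ F_2^2.
For each, compute codeword c = mG in F_2^7, then tally its weight.
  m = 00 → c = 0000000, weight = 0.
  m = 10 → c = 0011011, weight = 4.
  m = 01 → c = 0010100, weight = 2.
  m = 11 → c = 0001111, weight = 4.
Tally weights:
  weight 0: 1 codewords.
  weight 2: 1 codewords.
  weight 4: 2 codewords.
Minimum distance d = smallest w > 0 with A_w > 0 = 2.
Sanity: Σ A_w = 4 = 2^2 = 4 ✓.


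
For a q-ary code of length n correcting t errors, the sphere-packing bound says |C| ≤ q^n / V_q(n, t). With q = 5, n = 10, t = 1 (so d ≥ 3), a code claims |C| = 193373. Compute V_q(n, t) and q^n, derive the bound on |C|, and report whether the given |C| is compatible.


V_q(n, t) = 41, q^n = 9765625, Hamming bound = 238185, |C| = 193373 ≤ bound (satisfied).

Step 1: Compute V_q(n, t) = Σ_{j=0}^1 C(n, j) (q−1)^j.
  j = 0: C(10,0)·(4)^0 = 1·1 = 1.
  j = 1: C(10,1)·(4)^1 = 10·4 = 40.
  V_q(n, t) = 1 + 40 = 41.
Step 2: q^n = 5^10 = 9765625.
Step 3: Hamming bound ⌊q^n / V_q(n,t)⌋ = ⌊9765625/41⌋ = 238185.
Step 4: Compare |C| = 193373 to 238185: satisfied.
The claimed |C| lies below the Hamming bound.
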